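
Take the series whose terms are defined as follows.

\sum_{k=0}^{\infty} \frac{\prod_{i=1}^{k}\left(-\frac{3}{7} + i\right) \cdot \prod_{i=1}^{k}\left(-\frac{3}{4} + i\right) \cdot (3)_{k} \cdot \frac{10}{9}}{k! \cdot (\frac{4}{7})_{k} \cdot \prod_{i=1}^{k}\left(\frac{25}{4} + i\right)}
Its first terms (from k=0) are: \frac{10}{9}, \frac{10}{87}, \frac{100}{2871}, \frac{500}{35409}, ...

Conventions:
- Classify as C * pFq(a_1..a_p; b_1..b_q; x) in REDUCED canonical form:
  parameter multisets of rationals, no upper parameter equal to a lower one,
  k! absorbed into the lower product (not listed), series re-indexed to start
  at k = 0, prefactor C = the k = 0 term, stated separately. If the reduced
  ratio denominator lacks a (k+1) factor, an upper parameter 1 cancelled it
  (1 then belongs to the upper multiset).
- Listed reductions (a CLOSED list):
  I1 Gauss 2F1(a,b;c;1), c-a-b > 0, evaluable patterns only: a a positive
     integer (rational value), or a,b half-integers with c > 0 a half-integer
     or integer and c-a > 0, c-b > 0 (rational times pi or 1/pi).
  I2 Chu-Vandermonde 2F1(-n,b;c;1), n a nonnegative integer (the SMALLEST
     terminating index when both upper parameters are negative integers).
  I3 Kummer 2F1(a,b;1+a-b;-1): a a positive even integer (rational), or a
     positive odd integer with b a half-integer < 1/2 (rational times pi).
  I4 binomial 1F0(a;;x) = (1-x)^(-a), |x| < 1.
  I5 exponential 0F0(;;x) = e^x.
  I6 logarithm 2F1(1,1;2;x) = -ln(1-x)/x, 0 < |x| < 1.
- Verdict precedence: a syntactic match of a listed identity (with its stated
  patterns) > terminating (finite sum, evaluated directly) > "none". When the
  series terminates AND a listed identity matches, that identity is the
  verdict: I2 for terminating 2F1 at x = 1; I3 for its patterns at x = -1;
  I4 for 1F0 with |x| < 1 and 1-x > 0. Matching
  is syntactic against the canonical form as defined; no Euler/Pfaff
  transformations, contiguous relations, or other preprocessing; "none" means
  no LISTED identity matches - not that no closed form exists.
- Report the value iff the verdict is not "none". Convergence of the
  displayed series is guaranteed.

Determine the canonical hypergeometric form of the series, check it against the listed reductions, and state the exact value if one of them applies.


Prefactor \frac{10}{9}, argument 1: 2F1 with upper {\frac{1}{4}, 3} over lower {\frac{29}{4}}. Verdict: Gauss's theorem (I1) applies (x = 1: the Gamma ratio telescopes since c-a-b = 4 > 0 and a = 3 in Z>0). Sum: \frac{2975}{2304}.

Key step: from the first term \frac{10}{9}: the running product (C = 10/9) telescopes to a rising factorial.
Consecutive-term ratio: r(k) = 1 * (k+\frac{1}{4}) (k+3) / [(k+\frac{29}{4}) (k+1)] - rational in k, leading ratio 1; with t_0 = \frac{10}{9}, classification follows.


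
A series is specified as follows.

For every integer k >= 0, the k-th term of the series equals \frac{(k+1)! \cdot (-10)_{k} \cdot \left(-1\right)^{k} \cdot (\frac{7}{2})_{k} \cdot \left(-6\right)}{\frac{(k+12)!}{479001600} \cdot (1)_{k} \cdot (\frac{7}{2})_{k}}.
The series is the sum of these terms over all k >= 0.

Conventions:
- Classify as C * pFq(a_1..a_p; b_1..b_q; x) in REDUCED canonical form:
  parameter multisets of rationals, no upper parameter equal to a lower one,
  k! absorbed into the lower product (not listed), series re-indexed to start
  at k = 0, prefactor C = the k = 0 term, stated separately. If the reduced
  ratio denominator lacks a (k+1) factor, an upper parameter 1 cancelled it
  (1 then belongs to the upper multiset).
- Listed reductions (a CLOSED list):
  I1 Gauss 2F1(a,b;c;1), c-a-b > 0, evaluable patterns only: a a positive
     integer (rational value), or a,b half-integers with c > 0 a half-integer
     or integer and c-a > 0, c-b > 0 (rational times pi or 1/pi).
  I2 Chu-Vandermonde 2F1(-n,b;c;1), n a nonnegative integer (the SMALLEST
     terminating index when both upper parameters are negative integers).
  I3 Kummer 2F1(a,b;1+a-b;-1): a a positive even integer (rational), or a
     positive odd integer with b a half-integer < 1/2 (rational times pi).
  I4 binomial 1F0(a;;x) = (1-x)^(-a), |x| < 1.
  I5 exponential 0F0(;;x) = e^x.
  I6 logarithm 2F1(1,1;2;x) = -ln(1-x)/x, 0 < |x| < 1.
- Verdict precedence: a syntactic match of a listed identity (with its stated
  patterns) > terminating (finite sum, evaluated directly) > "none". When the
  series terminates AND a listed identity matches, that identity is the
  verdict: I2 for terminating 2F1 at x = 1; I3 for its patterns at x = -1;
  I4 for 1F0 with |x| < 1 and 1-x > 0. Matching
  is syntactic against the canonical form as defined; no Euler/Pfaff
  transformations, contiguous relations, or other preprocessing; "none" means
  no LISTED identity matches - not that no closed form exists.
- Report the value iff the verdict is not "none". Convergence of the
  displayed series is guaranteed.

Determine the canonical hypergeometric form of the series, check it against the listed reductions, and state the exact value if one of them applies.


At argument -1: a 2F1 with upper {-10, 2}, lower {13}, scaled by C = -6. Verdict (x = -1): Kummer's theorem (I3) applies (x = -1; c = 13 equals 1+a-b for upper {-10, 2}: listed pattern). Its exact value is -36.

First insight: with t_0 = -6, the factorial ratio (C = -6) (k+a-1)!/(a-1)! is a rising factorial (a)_k.
Ratio: r(k) = -1 * (k-10) (k+2) / [(k+13) (k+1)] - rational in k. x = -1; t_0 = -6; negate the roots.


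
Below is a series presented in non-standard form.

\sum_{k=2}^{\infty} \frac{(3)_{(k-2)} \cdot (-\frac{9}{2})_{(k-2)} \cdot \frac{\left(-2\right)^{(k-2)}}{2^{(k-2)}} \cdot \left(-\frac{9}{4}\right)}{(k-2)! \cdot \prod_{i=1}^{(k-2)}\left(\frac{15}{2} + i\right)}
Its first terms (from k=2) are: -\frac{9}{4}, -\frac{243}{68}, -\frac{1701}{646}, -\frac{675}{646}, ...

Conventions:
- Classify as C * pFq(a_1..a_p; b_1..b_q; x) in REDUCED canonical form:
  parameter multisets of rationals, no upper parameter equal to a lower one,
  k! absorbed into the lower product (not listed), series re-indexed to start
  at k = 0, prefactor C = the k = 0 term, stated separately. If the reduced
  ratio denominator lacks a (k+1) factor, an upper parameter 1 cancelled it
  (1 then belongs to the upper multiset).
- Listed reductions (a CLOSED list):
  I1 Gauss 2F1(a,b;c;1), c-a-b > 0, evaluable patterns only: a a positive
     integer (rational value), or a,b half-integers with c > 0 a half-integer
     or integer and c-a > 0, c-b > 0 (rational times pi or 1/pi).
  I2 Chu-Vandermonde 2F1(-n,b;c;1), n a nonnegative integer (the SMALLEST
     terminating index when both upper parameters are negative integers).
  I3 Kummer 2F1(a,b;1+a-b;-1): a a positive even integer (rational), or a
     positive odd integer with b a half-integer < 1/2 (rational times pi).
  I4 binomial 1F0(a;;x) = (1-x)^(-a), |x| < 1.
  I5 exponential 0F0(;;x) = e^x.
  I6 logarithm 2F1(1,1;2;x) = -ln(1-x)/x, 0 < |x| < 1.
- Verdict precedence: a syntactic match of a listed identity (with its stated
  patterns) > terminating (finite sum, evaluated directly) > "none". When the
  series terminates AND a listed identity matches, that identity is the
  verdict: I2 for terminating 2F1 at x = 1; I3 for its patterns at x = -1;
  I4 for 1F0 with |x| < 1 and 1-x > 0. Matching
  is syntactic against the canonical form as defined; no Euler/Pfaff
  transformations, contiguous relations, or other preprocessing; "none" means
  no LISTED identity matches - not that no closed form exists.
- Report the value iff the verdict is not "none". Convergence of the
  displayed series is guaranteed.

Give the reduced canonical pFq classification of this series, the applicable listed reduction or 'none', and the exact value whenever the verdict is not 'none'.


Structural cue: t_0 being -\frac{9}{4}, the lower running product (C = -9/4) is a rising factorial.
Adjacent-term ratio: r(k) = -1 * (k-\frac{9}{2}) (k+3) / [(k+\frac{17}{2}) (k+1)] - poly over poly, x = -1 from leading terms; C = -\frac{9}{4} at k = 0.

Prefactor -\frac{9}{4}, argument -1: 2F1 with upper {-\frac{9}{2}, 3} over lower {\frac{17}{2}}. Verdict: this is Kummer's theorem (I3) (x = -1; c = \frac{17}{2} equals 1+a-b for upper {-\frac{9}{2}, 3}: listed pattern). Value: \left(-\frac{405405}{131072}\right) \cdot \pi.


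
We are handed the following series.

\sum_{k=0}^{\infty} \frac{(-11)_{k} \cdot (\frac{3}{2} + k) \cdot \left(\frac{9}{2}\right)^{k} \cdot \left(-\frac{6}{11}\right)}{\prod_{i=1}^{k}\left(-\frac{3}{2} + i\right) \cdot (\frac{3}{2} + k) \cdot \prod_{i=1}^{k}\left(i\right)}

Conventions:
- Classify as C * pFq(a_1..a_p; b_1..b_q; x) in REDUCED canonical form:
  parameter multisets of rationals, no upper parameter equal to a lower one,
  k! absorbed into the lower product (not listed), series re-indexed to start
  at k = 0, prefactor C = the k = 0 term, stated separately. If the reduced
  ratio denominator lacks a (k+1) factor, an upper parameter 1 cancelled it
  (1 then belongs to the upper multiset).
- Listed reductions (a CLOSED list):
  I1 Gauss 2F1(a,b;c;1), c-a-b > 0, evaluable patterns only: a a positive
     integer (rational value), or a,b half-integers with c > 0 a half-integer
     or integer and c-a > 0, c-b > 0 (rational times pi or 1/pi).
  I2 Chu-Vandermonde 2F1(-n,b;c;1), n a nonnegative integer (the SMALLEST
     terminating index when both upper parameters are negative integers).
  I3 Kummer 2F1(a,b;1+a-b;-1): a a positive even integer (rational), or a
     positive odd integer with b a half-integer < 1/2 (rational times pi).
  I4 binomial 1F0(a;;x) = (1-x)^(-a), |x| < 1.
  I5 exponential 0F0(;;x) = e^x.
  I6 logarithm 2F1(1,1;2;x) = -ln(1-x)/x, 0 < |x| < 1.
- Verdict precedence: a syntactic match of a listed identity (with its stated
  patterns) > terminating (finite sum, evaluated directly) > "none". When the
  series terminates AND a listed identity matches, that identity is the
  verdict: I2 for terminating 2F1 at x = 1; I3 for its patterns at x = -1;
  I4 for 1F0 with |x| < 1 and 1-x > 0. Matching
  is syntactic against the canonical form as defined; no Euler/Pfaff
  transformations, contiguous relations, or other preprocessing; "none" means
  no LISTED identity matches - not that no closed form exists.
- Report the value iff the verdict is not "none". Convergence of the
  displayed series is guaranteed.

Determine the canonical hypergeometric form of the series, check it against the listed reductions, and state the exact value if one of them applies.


The series (x = \frac{9}{2}) is 1F1: upper {-11}, lower {-\frac{1}{2}}, prefactor -\frac{6}{11}. Verdict: terminating (-11 upstairs). 12 nonzero terms in all; added directly. Exact value: -\frac{1213421952}{17782765}.

Structural cue: t_0 = -\frac{6}{11} here, and the product of the first k integers (prefactor -6/11) is k!.
Consecutive-term ratio: r(k) = \frac{9}{2} * (k-11) / [(k-\frac{1}{2}) (k+1)] - poly over poly, x = \frac{9}{2} from leading terms; C = -\frac{6}{11} at k = 0.


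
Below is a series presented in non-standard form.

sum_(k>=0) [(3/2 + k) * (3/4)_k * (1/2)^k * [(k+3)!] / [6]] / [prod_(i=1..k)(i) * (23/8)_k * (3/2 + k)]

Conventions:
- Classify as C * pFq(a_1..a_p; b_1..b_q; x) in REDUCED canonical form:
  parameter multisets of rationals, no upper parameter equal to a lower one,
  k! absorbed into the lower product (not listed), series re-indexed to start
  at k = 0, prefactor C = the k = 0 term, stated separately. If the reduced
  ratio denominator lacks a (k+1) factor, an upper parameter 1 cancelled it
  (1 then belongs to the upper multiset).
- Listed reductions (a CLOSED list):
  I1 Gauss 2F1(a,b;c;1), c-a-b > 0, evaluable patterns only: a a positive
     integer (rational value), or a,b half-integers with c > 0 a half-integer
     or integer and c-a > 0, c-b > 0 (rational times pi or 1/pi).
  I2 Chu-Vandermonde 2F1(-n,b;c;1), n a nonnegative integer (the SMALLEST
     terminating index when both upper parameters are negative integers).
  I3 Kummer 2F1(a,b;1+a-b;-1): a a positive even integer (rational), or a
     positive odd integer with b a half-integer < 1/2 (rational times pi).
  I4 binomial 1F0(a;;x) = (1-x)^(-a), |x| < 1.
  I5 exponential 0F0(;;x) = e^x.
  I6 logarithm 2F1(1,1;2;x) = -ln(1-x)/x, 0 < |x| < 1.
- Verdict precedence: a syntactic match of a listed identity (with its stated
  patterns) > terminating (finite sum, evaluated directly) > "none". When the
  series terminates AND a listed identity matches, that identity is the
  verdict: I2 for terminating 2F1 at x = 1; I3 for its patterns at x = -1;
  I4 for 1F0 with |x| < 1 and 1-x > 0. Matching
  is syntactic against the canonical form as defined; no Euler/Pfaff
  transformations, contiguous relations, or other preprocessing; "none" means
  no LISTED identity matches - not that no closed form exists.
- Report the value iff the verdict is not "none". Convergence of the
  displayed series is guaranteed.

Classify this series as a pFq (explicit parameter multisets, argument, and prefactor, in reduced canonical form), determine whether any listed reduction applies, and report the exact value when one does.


Classification (C = 1): 2F1 with upper {3/4, 4}, lower {23/8}, argument x = 1/2. Verdict: none. Every listed pattern misses the 2F1 form at 1/2, upper {3/4, 4}.

Structural cue: from the first term 1: the factorial ratio (prefactor 1) (k+a-1)!/(a-1)! is a rising factorial (a)_k.
Ratio: r(k) = (1/2) * (k+3/4) (k+4) / [(k+23/8) (k+1)] - rational in k, leading ratio (1/2); with t_0 = 1, classification follows.


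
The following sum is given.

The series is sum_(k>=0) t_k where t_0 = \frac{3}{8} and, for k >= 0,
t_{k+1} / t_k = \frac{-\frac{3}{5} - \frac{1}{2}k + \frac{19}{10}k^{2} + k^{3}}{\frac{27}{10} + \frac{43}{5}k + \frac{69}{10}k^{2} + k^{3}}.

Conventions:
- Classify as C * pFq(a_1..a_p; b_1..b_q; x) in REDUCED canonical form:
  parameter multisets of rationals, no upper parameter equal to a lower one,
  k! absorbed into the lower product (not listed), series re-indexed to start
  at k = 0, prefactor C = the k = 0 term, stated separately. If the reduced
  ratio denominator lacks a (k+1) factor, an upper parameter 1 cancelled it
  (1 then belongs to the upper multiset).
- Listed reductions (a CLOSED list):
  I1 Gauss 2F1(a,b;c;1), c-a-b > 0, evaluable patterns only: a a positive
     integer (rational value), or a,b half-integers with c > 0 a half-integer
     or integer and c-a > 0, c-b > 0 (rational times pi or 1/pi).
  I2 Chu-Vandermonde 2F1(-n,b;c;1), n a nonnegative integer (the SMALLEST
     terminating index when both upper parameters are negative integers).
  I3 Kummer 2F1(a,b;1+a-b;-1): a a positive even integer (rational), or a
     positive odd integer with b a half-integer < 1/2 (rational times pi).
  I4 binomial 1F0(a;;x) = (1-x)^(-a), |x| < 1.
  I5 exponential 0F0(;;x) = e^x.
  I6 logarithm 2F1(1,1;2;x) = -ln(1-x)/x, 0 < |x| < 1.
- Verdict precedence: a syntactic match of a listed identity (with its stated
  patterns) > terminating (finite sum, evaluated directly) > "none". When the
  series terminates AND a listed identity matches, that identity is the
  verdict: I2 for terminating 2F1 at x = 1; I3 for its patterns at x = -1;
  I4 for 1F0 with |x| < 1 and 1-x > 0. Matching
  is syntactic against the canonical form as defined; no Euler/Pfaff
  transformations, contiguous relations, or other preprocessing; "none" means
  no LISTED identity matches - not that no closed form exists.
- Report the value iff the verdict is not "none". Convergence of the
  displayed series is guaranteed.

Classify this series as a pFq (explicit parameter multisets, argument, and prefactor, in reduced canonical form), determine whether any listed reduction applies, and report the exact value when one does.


The tell: from the first term \frac{3}{8}: the ratio is unreduced: k + 1/2 divides both sides (C = 3/8).
Consecutive-term ratio: r(k) = 1 * (k-\frac{3}{5}) (k+2) / [(k+\frac{27}{5}) (k+1)] - rational in k. x = 1; t_0 = \frac{3}{8}; negate the roots.

Classification (C = \frac{3}{8}): 2F1 with upper {-\frac{3}{5}, 2}, lower {\frac{27}{5}}, argument x = 1. Verdict at x = 1: Gauss (I1, integer-parameter pattern) matches (x = 1: the Gamma ratio telescopes since c-a-b = 4 > 0 and a = 2 in Z>0). Value: \frac{561}{2000}.


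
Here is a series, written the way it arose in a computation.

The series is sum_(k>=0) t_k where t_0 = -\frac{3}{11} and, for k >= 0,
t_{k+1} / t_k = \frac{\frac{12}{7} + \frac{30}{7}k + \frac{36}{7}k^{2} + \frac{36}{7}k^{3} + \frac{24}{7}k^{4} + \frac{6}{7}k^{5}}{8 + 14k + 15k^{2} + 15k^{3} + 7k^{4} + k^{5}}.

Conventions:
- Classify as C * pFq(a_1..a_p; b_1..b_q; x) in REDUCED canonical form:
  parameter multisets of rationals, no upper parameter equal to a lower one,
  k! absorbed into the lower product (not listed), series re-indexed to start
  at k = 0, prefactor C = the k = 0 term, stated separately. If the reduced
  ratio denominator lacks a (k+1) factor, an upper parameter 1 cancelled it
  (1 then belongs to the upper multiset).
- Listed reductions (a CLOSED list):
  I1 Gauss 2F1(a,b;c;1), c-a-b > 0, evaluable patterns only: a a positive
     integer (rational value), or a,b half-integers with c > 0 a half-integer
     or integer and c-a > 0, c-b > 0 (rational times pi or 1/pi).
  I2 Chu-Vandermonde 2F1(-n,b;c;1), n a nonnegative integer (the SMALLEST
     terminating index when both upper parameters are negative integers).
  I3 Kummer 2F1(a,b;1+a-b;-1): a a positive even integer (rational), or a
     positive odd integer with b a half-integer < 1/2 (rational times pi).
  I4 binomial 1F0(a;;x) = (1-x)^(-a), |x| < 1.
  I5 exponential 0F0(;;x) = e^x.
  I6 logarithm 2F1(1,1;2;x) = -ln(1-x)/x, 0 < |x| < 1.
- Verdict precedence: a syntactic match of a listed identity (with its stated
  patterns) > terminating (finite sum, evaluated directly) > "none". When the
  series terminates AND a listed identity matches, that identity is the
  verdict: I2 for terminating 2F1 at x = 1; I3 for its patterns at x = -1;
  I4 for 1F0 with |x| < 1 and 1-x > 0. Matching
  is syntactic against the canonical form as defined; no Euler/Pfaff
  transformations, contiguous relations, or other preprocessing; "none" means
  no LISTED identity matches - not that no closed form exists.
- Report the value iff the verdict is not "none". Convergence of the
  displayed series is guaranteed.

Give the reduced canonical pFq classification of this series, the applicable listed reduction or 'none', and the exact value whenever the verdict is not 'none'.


This is -\frac{3}{11} * 2F1(1, 1; 4; \frac{6}{7}) in reduced canonical form. Verdict: none - this 2F1 at x = \frac{6}{7} matches no listed pattern, and upper {1, 1} holds no stopper.

Key step: from the first term -\frac{3}{11}: the parameter 2 appears in both the upper and lower lists and cancels (alongside the other common factor).
Ratio: r(k) = \frac{6}{7} * (k+1) (k+1) / [(k+4) (k+1)] ; factor over Q: parameters, x = \frac{6}{7}, and C = -\frac{3}{11}.


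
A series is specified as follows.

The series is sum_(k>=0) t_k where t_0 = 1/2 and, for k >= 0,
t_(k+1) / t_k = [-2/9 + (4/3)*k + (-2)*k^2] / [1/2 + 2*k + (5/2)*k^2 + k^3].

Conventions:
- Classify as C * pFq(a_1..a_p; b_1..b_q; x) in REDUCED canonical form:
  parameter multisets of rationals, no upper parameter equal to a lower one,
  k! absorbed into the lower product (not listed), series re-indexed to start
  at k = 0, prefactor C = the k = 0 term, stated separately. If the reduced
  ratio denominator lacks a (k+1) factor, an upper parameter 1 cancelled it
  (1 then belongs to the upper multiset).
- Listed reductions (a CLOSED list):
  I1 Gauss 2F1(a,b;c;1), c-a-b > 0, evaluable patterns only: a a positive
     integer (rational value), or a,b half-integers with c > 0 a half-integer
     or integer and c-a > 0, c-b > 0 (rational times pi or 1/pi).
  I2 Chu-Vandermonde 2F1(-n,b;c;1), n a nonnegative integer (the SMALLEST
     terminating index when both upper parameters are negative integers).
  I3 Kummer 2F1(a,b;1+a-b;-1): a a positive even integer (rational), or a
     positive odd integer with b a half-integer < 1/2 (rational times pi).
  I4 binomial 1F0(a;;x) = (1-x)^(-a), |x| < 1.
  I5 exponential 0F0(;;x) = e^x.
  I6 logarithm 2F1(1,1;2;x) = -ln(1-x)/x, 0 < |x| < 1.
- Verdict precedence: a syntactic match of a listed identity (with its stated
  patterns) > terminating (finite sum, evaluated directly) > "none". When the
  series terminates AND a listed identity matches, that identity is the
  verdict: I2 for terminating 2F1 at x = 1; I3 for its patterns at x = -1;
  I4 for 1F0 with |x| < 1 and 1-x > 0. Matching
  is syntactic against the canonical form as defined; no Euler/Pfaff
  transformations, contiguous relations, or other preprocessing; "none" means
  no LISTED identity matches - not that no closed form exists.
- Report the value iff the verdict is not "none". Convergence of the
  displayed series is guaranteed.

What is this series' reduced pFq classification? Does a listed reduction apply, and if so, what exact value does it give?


Reduced: x = -2, 2F2, upper = {-1/3, -1/3}, lower = {1/2, 1}, C = 1/2. Verdict: none - this 2F2 at x = -2 matches no listed pattern, and upper {-1/3, -1/3} holds no stopper.

The tell: x = (-2) and factor the ratio over Q (prefactor 1/2): negated roots = parameters.
Step ratio: r(k) = (-2) * (k-1/3) (k-1/3) / [(k+1/2) (k+1) (k+1)] - rational in k. x = (-2); t_0 = 1/2; negate the roots.


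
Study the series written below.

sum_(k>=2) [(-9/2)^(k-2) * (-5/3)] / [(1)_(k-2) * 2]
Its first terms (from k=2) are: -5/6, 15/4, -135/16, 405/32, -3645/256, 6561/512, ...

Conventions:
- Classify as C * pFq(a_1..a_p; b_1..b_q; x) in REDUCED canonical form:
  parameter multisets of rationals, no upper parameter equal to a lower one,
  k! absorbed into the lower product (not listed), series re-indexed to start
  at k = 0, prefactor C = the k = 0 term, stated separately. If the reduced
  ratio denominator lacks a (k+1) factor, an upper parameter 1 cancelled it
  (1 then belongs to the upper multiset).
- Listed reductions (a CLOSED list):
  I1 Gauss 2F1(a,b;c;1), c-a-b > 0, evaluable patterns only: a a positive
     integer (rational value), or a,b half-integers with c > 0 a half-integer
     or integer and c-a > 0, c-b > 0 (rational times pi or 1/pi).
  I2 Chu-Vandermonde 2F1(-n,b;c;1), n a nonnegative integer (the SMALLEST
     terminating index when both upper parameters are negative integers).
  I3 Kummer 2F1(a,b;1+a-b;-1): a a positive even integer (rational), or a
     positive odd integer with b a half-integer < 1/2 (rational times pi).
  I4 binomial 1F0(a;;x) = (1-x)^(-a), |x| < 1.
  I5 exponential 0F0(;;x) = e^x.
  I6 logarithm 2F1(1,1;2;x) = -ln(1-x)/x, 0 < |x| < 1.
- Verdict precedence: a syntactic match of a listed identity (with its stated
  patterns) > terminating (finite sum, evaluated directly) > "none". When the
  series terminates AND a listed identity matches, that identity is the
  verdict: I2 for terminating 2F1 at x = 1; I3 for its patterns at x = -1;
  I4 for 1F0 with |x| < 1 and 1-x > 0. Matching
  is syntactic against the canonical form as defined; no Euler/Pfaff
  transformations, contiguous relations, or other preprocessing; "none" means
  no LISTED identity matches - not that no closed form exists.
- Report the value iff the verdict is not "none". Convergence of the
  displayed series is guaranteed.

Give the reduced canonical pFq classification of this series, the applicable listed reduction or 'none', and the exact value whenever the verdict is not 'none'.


x = -9/2 here; the reduced form reads 0F0, upper {-}, lower {-}, C = -5/6. Verdict (x = -9/2): the I5 exponential reduction applies (the 0F0 exponential series at x = -9/2). Value: (-5/6) * e^(-9/2).

The tell: x = (-9/2) and (1)_k (prefactor -5/6) is k! itself.
Adjacent-term ratio: r(k) = (-9/2) * 1 / [(k+1)] ; factor over Q: parameters, x = (-9/2), and C = -5/6.


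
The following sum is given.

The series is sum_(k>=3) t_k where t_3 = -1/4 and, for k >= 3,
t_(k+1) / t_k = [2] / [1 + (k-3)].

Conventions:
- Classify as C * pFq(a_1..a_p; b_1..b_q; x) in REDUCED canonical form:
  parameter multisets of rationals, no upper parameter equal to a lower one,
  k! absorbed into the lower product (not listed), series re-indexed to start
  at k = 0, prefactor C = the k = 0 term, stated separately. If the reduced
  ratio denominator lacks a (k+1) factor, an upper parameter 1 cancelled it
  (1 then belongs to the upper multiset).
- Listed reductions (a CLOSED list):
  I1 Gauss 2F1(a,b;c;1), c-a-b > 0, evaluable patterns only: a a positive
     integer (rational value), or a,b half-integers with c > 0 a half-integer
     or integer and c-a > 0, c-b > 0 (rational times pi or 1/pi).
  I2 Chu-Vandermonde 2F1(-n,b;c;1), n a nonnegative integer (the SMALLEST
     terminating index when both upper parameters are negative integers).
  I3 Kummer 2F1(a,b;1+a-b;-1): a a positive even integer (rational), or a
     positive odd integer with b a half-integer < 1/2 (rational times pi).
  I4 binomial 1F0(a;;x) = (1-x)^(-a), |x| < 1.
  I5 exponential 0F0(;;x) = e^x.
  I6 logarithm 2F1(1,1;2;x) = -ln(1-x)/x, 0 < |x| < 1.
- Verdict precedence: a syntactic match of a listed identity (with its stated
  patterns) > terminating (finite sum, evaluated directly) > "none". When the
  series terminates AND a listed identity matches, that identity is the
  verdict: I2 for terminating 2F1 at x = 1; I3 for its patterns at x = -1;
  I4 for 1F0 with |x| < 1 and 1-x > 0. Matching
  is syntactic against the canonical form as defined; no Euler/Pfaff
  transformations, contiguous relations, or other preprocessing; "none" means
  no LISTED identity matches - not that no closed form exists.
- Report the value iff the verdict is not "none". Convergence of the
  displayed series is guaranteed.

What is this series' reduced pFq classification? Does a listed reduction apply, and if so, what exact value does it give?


At argument 2: a 0F0 with upper {-}, lower {-}, scaled by C = -1/4. Verdict (x = 2): the exponential series (I5) applies (the 0F0 exponential series at x = 2). Exact value: (-1/4) * e^(2).

Key observation: x = 2 and factor the ratio over Q (C = -1/4): negated roots = parameters.
Term ratio: r(k) = 2 * 1 / [(k+1)] ; factor over Q: parameters, x = 2, and C = -1/4.


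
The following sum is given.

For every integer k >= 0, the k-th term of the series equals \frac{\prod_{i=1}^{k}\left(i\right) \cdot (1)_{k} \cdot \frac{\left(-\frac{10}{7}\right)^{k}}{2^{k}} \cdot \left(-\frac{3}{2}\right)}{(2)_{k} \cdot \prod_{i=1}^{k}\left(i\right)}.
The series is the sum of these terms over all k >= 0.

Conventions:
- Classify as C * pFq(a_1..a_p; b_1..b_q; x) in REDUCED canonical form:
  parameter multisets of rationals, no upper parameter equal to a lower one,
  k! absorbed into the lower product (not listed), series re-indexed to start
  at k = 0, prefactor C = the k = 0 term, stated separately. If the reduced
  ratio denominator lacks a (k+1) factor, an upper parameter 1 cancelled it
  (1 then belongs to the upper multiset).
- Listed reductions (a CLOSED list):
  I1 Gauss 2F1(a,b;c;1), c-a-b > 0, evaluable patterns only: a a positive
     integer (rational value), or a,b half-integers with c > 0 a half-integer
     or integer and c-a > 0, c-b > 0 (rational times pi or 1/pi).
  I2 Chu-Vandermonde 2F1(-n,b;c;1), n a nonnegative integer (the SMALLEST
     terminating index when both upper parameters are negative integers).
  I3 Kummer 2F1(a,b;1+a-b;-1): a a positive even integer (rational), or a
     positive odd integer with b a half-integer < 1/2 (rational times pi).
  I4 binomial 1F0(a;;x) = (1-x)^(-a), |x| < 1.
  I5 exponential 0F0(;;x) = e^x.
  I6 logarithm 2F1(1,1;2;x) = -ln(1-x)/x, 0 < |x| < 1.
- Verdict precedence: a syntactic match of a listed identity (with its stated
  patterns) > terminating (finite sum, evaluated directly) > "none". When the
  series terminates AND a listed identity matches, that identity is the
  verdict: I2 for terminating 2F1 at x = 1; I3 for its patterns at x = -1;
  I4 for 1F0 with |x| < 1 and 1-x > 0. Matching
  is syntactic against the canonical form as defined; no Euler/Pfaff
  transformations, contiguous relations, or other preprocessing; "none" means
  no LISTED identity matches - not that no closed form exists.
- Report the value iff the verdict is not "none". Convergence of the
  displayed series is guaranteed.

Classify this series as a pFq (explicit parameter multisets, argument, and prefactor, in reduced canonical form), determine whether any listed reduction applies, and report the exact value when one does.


This is -\frac{3}{2} * 2F1(1, 1; 2; -\frac{5}{7}) in reduced canonical form. Verdict (x = -\frac{5}{7}): the I6 logarithm reduction applies (the logarithm: parameters (1,1;2), x = -\frac{5}{7}). Sum: \left(-\frac{21}{10}\right) \cdot \ln\left(\frac{12}{7}\right).

The tell: t_0 = -\frac{3}{2} here, and the running product (prefactor -3/2) telescopes to a rising factorial.
Step ratio: r(k) = -\frac{5}{7} * (k+1) (k+1) / [(k+2) (k+1)] - rational in k, leading ratio -\frac{5}{7}; with t_0 = -\frac{3}{2}, classification follows.


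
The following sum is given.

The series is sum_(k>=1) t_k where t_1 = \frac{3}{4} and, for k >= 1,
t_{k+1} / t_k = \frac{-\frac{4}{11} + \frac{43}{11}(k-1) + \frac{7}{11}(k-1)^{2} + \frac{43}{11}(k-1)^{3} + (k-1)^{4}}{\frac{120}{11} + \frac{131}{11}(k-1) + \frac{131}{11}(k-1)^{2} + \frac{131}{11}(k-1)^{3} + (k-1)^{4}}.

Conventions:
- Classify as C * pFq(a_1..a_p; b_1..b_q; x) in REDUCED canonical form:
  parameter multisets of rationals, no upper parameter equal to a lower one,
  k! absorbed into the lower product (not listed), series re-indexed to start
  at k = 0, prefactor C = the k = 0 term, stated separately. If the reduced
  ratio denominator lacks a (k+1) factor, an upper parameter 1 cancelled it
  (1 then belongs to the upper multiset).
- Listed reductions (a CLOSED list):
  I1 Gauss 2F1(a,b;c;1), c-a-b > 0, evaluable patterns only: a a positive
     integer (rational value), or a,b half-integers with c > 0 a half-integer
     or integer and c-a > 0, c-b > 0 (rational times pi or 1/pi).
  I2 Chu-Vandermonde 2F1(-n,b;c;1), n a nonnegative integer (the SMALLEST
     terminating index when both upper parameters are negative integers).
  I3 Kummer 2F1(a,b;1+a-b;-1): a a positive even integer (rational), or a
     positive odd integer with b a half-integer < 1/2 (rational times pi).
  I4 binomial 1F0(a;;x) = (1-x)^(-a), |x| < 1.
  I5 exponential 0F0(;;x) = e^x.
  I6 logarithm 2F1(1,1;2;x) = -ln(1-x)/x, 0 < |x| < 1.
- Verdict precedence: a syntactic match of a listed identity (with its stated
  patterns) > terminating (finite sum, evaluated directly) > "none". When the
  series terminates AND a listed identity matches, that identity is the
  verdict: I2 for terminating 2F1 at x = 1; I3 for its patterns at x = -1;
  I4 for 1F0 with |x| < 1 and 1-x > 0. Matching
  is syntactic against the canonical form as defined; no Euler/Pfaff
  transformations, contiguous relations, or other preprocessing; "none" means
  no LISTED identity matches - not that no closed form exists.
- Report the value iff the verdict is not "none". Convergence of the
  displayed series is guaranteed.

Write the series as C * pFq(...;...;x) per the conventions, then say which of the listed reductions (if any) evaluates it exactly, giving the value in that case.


At argument 1: a 2F1 with upper {-\frac{1}{11}, 4}, lower {\frac{120}{11}}, scaled by C = \frac{3}{4}. Verdict: Gauss's theorem (I1) fires (x = 1: the Gamma ratio telescopes since c-a-b = 7 > 0 and a = 4 in Z>0). Value: \frac{420413}{585640}.

Structural cue: t_0 = \frac{3}{4} here, and the ratio is unreduced: k^2 + 1 divides both sides (C = 3/4).
Term ratio: r(k) = 1 * (k-\frac{1}{11}) (k+4) / [(k+\frac{120}{11}) (k+1)] - rational in k. x = 1; t_0 = \frac{3}{4}; negate the roots.


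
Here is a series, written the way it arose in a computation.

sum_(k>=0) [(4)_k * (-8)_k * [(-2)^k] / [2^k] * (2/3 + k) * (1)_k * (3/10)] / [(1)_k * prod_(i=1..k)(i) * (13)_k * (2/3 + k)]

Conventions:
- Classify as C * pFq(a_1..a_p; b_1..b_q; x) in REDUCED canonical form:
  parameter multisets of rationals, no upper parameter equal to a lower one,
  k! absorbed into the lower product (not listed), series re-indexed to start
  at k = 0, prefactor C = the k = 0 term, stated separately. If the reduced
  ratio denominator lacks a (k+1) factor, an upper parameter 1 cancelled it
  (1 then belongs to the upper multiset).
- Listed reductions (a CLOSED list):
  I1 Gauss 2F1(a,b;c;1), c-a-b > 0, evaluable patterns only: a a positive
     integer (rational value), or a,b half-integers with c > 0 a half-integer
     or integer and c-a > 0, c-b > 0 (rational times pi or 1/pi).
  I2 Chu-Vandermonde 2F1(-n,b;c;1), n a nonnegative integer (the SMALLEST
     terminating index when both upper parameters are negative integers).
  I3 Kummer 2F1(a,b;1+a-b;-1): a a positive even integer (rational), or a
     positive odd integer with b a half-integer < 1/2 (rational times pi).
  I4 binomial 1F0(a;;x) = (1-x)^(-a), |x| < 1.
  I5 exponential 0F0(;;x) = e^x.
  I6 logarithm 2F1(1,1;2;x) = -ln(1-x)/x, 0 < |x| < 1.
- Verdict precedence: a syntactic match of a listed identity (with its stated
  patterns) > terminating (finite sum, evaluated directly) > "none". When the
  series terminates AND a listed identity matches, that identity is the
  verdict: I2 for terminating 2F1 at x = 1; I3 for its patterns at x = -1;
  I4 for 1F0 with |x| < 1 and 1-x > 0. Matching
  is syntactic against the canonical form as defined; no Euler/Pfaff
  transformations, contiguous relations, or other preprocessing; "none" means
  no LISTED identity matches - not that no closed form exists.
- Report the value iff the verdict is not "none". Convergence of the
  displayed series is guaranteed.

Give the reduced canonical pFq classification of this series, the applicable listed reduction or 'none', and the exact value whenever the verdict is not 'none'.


Key step: t_0 = 3/10 here, and the two k-th powers (prefactor 3/10) combine into one argument.
Adjacent-term ratio: r(k) = (-1) * (k-8) (k+4) / [(k+13) (k+1)] ; factor over Q: parameters, x = (-1), and C = 3/10.

This is 3/10 * 2F1(-8, 4; 13; -1) in reduced canonical form. Verdict (x = -1): Kummer's theorem (I3) applies (x = -1; c = 13 equals 1+a-b for upper {-8, 4}: listed pattern). Value: 33/10.


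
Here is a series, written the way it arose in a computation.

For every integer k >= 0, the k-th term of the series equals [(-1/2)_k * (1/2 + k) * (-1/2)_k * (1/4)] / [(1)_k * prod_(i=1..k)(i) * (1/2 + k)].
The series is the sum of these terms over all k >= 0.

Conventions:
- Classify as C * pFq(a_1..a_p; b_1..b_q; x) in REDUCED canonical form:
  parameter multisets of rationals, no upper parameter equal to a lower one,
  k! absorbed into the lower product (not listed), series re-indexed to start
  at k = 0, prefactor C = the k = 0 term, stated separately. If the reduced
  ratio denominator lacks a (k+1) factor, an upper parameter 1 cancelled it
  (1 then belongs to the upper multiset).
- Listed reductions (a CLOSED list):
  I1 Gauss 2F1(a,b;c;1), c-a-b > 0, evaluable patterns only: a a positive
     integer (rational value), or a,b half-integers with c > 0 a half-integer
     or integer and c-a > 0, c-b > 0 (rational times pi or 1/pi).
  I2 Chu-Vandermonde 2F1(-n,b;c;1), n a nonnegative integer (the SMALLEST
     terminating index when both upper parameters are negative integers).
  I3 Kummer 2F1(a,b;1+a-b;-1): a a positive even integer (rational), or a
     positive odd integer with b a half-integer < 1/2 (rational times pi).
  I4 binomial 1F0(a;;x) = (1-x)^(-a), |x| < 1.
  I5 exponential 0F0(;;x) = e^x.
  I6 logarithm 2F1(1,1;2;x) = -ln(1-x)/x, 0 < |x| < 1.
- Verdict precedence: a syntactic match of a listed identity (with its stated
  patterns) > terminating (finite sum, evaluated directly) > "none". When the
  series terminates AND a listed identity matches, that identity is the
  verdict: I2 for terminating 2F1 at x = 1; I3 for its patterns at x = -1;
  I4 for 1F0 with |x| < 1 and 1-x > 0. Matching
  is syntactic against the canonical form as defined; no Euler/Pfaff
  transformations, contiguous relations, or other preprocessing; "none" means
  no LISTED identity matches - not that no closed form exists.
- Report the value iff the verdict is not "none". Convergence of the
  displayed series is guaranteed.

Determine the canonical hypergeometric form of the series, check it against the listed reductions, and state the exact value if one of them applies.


This is 1/4 * 2F1(-1/2, -1/2; 1; 1) in reduced canonical form. Verdict: Gauss's theorem I1 (half-integer case) fires (x = 1; upper {-1/2, -1/2} half-integers, c = 1 in the evaluable pattern). Exact value: 1 / pi.

Key step: with t_0 = 1/4, the lower running product (prefactor 1/4) is a rising factorial.
Ratio: r(k) = 1 * (k-1/2) (k-1/2) / [(k+1) (k+1)] - poly over poly, x = 1 from leading terms; C = 1/4 at k = 0.


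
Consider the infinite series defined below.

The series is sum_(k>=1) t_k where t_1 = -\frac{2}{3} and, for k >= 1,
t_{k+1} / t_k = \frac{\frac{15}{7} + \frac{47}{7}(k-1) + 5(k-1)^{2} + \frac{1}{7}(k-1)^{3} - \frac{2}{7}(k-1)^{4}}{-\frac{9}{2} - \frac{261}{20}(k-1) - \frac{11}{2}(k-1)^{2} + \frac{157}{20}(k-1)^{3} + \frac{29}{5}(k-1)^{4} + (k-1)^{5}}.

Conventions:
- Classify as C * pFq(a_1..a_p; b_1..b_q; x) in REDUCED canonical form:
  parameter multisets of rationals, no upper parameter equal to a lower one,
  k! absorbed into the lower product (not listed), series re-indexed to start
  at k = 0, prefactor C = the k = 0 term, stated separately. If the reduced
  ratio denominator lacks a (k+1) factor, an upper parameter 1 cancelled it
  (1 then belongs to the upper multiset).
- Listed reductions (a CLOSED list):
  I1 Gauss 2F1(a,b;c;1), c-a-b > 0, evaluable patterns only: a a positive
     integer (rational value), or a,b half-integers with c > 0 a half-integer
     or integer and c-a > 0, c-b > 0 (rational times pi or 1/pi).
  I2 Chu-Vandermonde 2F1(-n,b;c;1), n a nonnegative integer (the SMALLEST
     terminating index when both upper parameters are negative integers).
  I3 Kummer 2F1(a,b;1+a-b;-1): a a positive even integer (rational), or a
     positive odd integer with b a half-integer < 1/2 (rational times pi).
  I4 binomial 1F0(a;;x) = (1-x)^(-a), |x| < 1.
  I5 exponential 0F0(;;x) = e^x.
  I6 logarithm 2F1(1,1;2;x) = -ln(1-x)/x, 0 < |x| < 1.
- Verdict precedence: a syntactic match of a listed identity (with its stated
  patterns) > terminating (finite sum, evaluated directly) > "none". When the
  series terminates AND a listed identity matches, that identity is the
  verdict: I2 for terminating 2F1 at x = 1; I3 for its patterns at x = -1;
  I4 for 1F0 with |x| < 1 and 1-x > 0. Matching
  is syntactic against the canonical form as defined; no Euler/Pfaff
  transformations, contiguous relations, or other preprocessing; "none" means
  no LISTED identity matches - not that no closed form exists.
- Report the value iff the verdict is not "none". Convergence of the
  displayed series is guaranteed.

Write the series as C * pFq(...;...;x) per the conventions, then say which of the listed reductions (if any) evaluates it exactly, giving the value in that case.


Canonical form: C = -\frac{2}{3} times 2F2 with upper {-5, 1}, lower {-\frac{6}{5}, \frac{5}{2}}, x = -\frac{2}{7}. Verdict: terminating (-5 upstairs). 6 nonzero terms in all; added directly. Sum: -\frac{28564326958}{28617295707}.

Key observation: from the first term -\frac{2}{3}: cancel k + 1/2 from the displayed ratio first; then C = -2/3, x = -2/7.
Ratio: r(k) = -\frac{2}{7} * (k-5) (k+1) / [(k-\frac{6}{5}) (k+\frac{5}{2}) (k+1)] - rational; roots negated = parameters, x = -\frac{2}{7}, C = -\frac{2}{3}.


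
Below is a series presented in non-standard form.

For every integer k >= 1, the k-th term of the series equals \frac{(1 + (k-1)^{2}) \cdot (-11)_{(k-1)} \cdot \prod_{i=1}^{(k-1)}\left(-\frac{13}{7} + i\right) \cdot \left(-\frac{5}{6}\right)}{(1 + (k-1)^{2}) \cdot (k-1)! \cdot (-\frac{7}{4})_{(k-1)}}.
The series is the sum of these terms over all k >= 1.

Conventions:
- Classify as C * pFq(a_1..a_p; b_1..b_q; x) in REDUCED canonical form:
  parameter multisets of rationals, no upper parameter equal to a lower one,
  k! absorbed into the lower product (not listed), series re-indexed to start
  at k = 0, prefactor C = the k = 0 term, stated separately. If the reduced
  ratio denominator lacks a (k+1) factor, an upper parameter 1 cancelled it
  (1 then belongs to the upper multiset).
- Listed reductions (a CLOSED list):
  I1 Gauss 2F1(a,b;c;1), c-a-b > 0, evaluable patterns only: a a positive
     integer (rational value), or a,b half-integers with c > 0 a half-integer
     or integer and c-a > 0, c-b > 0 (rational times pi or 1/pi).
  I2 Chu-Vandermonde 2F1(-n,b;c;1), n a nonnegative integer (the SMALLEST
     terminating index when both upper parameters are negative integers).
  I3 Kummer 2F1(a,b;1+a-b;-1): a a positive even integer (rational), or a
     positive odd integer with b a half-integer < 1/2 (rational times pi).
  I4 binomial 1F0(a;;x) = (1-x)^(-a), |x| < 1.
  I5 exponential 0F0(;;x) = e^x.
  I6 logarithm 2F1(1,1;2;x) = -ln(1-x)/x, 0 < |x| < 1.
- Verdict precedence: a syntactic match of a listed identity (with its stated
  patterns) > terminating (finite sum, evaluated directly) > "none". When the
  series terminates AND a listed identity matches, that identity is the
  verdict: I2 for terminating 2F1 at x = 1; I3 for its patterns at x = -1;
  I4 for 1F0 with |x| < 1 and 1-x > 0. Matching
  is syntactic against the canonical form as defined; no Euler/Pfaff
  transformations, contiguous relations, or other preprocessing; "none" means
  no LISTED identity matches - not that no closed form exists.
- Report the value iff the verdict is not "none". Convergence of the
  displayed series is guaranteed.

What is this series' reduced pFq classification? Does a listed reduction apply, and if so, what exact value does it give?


First insight: x = 1 and the running product (C = -5/6) telescopes to a rising factorial.
Ratio: r(k) = 1 * (k-11) (k-\frac{6}{7}) / [(k-\frac{7}{4}) (k+1)] ; factor over Q: parameters, x = 1, and C = -\frac{5}{6}.

Classification (C = -\frac{5}{6}): 2F1 with upper {-11, -\frac{6}{7}}, lower {-\frac{7}{4}}, argument x = 1. Verdict at x = 1: Chu-Vandermonde (I2) matches (terminating 2F1 at x = 1 with n = 11, b = -6/7, c = -\frac{7}{4}). Exact value: \frac{902638980725}{581334062442}.
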